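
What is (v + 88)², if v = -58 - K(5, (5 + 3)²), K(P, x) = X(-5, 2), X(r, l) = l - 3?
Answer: 961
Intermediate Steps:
X(r, l) = -3 + l
K(P, x) = -1 (K(P, x) = -3 + 2 = -1)
v = -57 (v = -58 - 1*(-1) = -58 + 1 = -57)
(v + 88)² = (-57 + 88)² = 31² = 961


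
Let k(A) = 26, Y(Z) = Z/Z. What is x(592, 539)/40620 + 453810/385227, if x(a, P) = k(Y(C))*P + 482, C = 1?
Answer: 667167022/434664465 ≈ 1.5349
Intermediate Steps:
Y(Z) = 1
x(a, P) = 482 + 26*P (x(a, P) = 26*P + 482 = 482 + 26*P)
x(592, 539)/40620 + 453810/385227 = (482 + 26*539)/40620 + 453810/385227 = (482 + 14014)*(1/40620) + 453810*(1/385227) = 14496*(1/40620) + 151270/128409 = 1208/3385 + 151270/128409 = 667167022/434664465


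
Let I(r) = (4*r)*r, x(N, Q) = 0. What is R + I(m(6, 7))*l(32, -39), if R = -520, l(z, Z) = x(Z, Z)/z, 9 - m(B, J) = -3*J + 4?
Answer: -520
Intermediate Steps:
m(B, J) = 5 + 3*J (m(B, J) = 9 - (-3*J + 4) = 9 - (4 - 3*J) = 9 + (-4 + 3*J) = 5 + 3*J)
I(r) = 4*r²
l(z, Z) = 0 (l(z, Z) = 0/z = 0)
R + I(m(6, 7))*l(32, -39) = -520 + (4*(5 + 3*7)²)*0 = -520 + (4*(5 + 21)²)*0 = -520 + (4*26²)*0 = -520 + (4*676)*0 = -520 + 2704*0 = -520 + 0 = -520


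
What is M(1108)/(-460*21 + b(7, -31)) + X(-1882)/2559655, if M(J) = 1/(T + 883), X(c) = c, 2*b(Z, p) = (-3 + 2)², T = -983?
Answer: -363071649/494499749450 ≈ -0.00073422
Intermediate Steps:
b(Z, p) = ½ (b(Z, p) = (-3 + 2)²/2 = (½)*(-1)² = (½)*1 = ½)
M(J) = -1/100 (M(J) = 1/(-983 + 883) = 1/(-100) = -1/100)
M(1108)/(-460*21 + b(7, -31)) + X(-1882)/2559655 = -1/(100*(-460*21 + ½)) - 1882/2559655 = -1/(100*(-9660 + ½)) - 1882*1/2559655 = -1/(100*(-19319/2)) - 1882/2559655 = -1/100*(-2/19319) - 1882/2559655 = 1/965950 - 1882/2559655 = -363071649/494499749450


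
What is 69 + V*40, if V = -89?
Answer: -3491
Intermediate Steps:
69 + V*40 = 69 - 89*40 = 69 - 3560 = -3491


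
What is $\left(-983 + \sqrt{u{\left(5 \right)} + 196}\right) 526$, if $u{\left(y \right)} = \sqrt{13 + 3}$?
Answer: $-517058 + 5260 \sqrt{2} \approx -5.0962 \cdot 10^{5}$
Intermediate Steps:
$u{\left(y \right)} = 4$ ($u{\left(y \right)} = \sqrt{16} = 4$)
$\left(-983 + \sqrt{u{\left(5 \right)} + 196}\right) 526 = \left(-983 + \sqrt{4 + 196}\right) 526 = \left(-983 + \sqrt{200}\right) 526 = \left(-983 + 10 \sqrt{2}\right) 526 = -517058 + 5260 \sqrt{2}$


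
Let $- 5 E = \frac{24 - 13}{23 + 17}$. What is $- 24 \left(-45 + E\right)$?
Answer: $\frac{27033}{25} \approx 1081.3$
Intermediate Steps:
$E = - \frac{11}{200}$ ($E = - \frac{\left(24 - 13\right) \frac{1}{23 + 17}}{5} = - \frac{11 \cdot \frac{1}{40}}{5} = \left(- \frac{1}{5}\right) \frac{11}{40} = - \frac{11}{200} \approx -0.055$)
$- 24 \left(-45 + E\right) = - 24 \left(-45 - \frac{11}{200}\right) = \left(-24\right) \left(- \frac{9011}{200}\right) = \frac{27033}{25}$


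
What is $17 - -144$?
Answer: $161$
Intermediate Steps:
$17 - -144 = 17 + 144 = 161$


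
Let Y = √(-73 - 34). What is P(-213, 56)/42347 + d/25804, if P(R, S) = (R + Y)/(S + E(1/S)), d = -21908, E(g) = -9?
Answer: -10902296456/12839483359 + I*√107/1990309 ≈ -0.84912 + 5.1972e-6*I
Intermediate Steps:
Y = I*√107 (Y = √(-107) = I*√107 ≈ 10.344*I)
P(R, S) = (R + I*√107)/(-9 + S) (P(R, S) = (R + I*√107)/(S - 9) = (R + I*√107)/(-9 + S))
P(-213, 56)/42347 + d/25804 = ((-213 + I*√107)/(-9 + 56))/42347 - 21908/25804 = ((-213 + I*√107)/47)*(1/42347) - 21908*1/25804 = ((-213 + I*√107)/47)*(1/42347) - 5477/6451 = (-213/47 + I*√107/47)*(1/42347) - 5477/6451 = (-213/1990309 + I*√107/1990309) - 5477/6451 = -10902296456/12839483359 + I*√107/1990309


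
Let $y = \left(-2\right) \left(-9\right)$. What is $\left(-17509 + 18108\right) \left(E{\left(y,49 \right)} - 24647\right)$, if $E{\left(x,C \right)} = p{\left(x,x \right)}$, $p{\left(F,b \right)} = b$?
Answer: $-14752771$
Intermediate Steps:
$y = 18$
$E{\left(x,C \right)} = x$
$\left(-17509 + 18108\right) \left(E{\left(y,49 \right)} - 24647\right) = \left(-17509 + 18108\right) \left(18 - 24647\right) = 599 \left(-24629\right) = -14752771$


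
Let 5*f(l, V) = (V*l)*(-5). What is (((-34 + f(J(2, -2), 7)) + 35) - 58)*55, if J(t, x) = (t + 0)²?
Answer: -4675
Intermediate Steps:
J(t, x) = t²
f(l, V) = -V*l (f(l, V) = ((V*l)*(-5))/5 = (-5*V*l)/5 = -V*l)
(((-34 + f(J(2, -2), 7)) + 35) - 58)*55 = (((-34 - 1*7*2²) + 35) - 58)*55 = (((-34 - 1*7*4) + 35) - 58)*55 = (((-34 - 28) + 35) - 58)*55 = ((-62 + 35) - 58)*55 = (-27 - 58)*55 = -85*55 = -4675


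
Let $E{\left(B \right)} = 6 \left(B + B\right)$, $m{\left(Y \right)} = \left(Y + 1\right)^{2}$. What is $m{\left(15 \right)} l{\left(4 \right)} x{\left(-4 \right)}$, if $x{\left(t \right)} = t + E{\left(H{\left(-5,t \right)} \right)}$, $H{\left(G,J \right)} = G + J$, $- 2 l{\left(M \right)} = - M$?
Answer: $-57344$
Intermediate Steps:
$m{\left(Y \right)} = \left(1 + Y\right)^{2}$
$l{\left(M \right)} = \frac{M}{2}$ ($l{\left(M \right)} = - \frac{\left(-1\right) M}{2} = \frac{M}{2}$)
$E{\left(B \right)} = 12 B$ ($E{\left(B \right)} = 6 \cdot 2 B = 12 B$)
$x{\left(t \right)} = -60 + 13 t$ ($x{\left(t \right)} = t + 12 \left(-5 + t\right) = t + \left(-60 + 12 t\right) = -60 + 13 t$)
$m{\left(15 \right)} l{\left(4 \right)} x{\left(-4 \right)} = \left(1 + 15\right)^{2} \cdot \frac{1}{2} \cdot 4 \left(-60 + 13 \left(-4\right)\right) = 16^{2} \cdot 2 \left(-60 - 52\right) = 256 \cdot 2 \left(-112\right) = 512 \left(-112\right) = -57344$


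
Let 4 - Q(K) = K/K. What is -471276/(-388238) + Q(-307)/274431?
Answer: 21555651445/17757423763 ≈ 1.2139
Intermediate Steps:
Q(K) = 3 (Q(K) = 4 - K/K = 4 - 1*1 = 4 - 1 = 3)
-471276/(-388238) + Q(-307)/274431 = -471276/(-388238) + 3/274431 = -471276*(-1/388238) + 3*(1/274431) = 235638/194119 + 1/91477 = 21555651445/17757423763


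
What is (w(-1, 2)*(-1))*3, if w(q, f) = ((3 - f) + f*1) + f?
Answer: -15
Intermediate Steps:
w(q, f) = 3 + f (w(q, f) = ((3 - f) + f) + f = 3 + f)
(w(-1, 2)*(-1))*3 = ((3 + 2)*(-1))*3 = (5*(-1))*3 = -5*3 = -15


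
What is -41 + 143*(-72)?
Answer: -10337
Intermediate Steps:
-41 + 143*(-72) = -41 - 10296 = -10337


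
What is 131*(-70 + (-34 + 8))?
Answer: -12576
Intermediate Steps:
131*(-70 + (-34 + 8)) = 131*(-70 - 26) = 131*(-96) = -12576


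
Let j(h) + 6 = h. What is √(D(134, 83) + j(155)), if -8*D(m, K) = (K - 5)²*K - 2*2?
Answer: 2*I*√15743 ≈ 250.94*I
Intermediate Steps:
j(h) = -6 + h
D(m, K) = ½ - K*(-5 + K)²/8 (D(m, K) = -((K - 5)²*K - 2*2)/8 = -((-5 + K)²*K - 4)/8 = -(K*(-5 + K)² - 4)/8 = -(-4 + K*(-5 + K)²)/8 = ½ - K*(-5 + K)²/8)
√(D(134, 83) + j(155)) = √((½ - ⅛*83*(-5 + 83)²) + (-6 + 155)) = √((½ - ⅛*83*78²) + 149) = √((½ - ⅛*83*6084) + 149) = √((½ - 126243/2) + 149) = √(-63121 + 149) = √(-62972) = 2*I*√15743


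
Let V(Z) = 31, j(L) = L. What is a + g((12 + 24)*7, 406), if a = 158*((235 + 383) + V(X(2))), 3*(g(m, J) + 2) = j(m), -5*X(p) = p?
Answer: 102624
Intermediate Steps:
X(p) = -p/5
g(m, J) = -2 + m/3
a = 102542 (a = 158*((235 + 383) + 31) = 158*(618 + 31) = 158*649 = 102542)
a + g((12 + 24)*7, 406) = 102542 + (-2 + ((12 + 24)*7)/3) = 102542 + (-2 + (36*7)/3) = 102542 + (-2 + (⅓)*252) = 102542 + (-2 + 84) = 102542 + 82 = 102624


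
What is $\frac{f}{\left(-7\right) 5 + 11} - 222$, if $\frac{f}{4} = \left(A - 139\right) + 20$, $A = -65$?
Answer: $- \frac{574}{3} \approx -191.33$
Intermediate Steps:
$f = -736$ ($f = 4 \left(\left(-65 - 139\right) + 20\right) = 4 \left(-204 + 20\right) = 4 \left(-184\right) = -736$)
$\frac{f}{\left(-7\right) 5 + 11} - 222 = - \frac{736}{\left(-7\right) 5 + 11} - 222 = - \frac{736}{-35 + 11} - 222 = - \frac{736}{-24} - 222 = \left(-736\right) \left(- \frac{1}{24}\right) - 222 = \frac{92}{3} - 222 = - \frac{574}{3}$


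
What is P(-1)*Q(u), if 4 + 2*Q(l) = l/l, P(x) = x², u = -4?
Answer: -3/2 ≈ -1.5000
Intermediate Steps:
Q(l) = -3/2 (Q(l) = -2 + (l/l)/2 = -2 + (½)*1 = -2 + ½ = -3/2)
P(-1)*Q(u) = (-1)²*(-3/2) = 1*(-3/2) = -3/2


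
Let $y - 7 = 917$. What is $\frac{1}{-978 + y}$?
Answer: $- \frac{1}{54} \approx -0.018519$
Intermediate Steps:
$y = 924$ ($y = 7 + 917 = 924$)
$\frac{1}{-978 + y} = \frac{1}{-978 + 924} = \frac{1}{-54} = - \frac{1}{54}$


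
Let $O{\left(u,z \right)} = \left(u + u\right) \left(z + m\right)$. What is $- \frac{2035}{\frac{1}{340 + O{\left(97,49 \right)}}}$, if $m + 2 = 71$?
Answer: $-47277120$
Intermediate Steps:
$m = 69$ ($m = -2 + 71 = 69$)
$O{\left(u,z \right)} = 2 u \left(69 + z\right)$ ($O{\left(u,z \right)} = \left(u + u\right) \left(z + 69\right) = 2 u \left(69 + z\right)$)
$- \frac{2035}{\frac{1}{340 + O{\left(97,49 \right)}}} = - \frac{2035}{\frac{1}{340 + 2 \cdot 97 \left(69 + 49\right)}} = - \frac{2035}{\frac{1}{340 + 2 \cdot 97 \cdot 118}} = - \frac{2035}{\frac{1}{340 + 22892}} = - \frac{2035}{\frac{1}{23232}} = - 2035 \frac{1}{\frac{1}{23232}} = \left(-2035\right) 23232 = -47277120$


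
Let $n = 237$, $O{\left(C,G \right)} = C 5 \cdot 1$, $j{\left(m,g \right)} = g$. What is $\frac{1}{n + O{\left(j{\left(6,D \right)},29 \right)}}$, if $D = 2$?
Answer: $\frac{1}{247} \approx 0.0040486$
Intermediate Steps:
$O{\left(C,G \right)} = 5 C$ ($O{\left(C,G \right)} = 5 C 1 = 5 C$)
$\frac{1}{n + O{\left(j{\left(6,D \right)},29 \right)}} = \frac{1}{237 + 5 \cdot 2} = \frac{1}{237 + 10} = \frac{1}{247}$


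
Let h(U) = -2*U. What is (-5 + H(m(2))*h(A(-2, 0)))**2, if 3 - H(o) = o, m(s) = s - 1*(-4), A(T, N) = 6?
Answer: 961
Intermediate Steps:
m(s) = 4 + s (m(s) = s + 4 = 4 + s)
H(o) = 3 - o
(-5 + H(m(2))*h(A(-2, 0)))**2 = (-5 + (3 - (4 + 2))*(-2*6))**2 = (-5 + (3 - 1*6)*(-12))**2 = (-5 + (3 - 6)*(-12))**2 = (-5 - 3*(-12))**2 = (-5 + 36)**2 = 31**2 = 961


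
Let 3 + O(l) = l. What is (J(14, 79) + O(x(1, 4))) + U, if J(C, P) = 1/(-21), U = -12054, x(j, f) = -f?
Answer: -253282/21 ≈ -12061.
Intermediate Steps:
J(C, P) = -1/21
O(l) = -3 + l
(J(14, 79) + O(x(1, 4))) + U = (-1/21 + (-3 - 1*4)) - 12054 = (-1/21 + (-3 - 4)) - 12054 = (-1/21 - 7) - 12054 = -148/21 - 12054 = -253282/21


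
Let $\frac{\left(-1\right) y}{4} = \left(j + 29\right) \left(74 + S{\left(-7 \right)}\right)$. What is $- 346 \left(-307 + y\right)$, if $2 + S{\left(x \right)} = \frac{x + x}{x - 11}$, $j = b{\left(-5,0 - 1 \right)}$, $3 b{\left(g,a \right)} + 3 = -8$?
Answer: $\frac{71763514}{27} \approx 2.6579 \cdot 10^{6}$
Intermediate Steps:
$b{\left(g,a \right)} = - \frac{11}{3}$ ($b{\left(g,a \right)} = -1 + \frac{1}{3} \left(-8\right) = -1 - \frac{8}{3} = - \frac{11}{3}$)
$j = - \frac{11}{3} \approx -3.6667$
$S{\left(x \right)} = -2 + \frac{2 x}{-11 + x}$ ($S{\left(x \right)} = -2 + \frac{x + x}{x - 11} = -2 + \frac{2 x}{-11 + x}$)
$y = - \frac{199120}{27}$ ($y = - 4 \left(- \frac{11}{3} + 29\right) \left(74 + \frac{22}{-11 - 7}\right) = - 4 \frac{76 \left(74 + \frac{22}{-18}\right)}{3} = - 4 \frac{76 \left(74 + 22 \left(- \frac{1}{18}\right)\right)}{3} = - 4 \frac{76 \left(74 - \frac{11}{9}\right)}{3} = - 4 \cdot \frac{76}{3} \cdot \frac{655}{9} = \left(-4\right) \frac{49780}{27} = - \frac{199120}{27} \approx -7374.8$)
$- 346 \left(-307 + y\right) = - 346 \left(-307 - \frac{199120}{27}\right) = \left(-346\right) \left(- \frac{207409}{27}\right) = \frac{71763514}{27}$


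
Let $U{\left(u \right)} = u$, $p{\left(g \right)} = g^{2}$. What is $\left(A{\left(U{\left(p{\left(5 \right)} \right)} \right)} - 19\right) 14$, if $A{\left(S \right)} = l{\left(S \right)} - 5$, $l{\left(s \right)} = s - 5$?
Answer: $-56$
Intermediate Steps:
$l{\left(s \right)} = -5 + s$ ($l{\left(s \right)} = s - 5 = -5 + s$)
$A{\left(S \right)} = -10 + S$ ($A{\left(S \right)} = \left(-5 + S\right) - 5 = -10 + S$)
$\left(A{\left(U{\left(p{\left(5 \right)} \right)} \right)} - 19\right) 14 = \left(\left(-10 + 5^{2}\right) - 19\right) 14 = \left(\left(-10 + 25\right) - 19\right) 14 = \left(15 - 19\right) 14 = \left(-4\right) 14 = -56$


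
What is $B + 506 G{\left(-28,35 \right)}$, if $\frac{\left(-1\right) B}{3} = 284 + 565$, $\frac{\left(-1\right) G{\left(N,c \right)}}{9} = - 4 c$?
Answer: $635013$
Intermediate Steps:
$G{\left(N,c \right)} = 36 c$ ($G{\left(N,c \right)} = - 9 \left(- 4 c\right) = 36 c$)
$B = -2547$ ($B = - 3 \left(284 + 565\right) = \left(-3\right) 849 = -2547$)
$B + 506 G{\left(-28,35 \right)} = -2547 + 506 \cdot 36 \cdot 35 = -2547 + 506 \cdot 1260 = -2547 + 637560 = 635013$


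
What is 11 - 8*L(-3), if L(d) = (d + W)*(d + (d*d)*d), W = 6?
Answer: 731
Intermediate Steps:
L(d) = (6 + d)*(d + d³) (L(d) = (d + 6)*(d + (d*d)*d) = (6 + d)*(d + d²*d) = (6 + d)*(d + d³))
11 - 8*L(-3) = 11 - (-24)*(6 - 3 + (-3)³ + 6*(-3)²) = 11 - (-24)*(6 - 3 - 27 + 6*9) = 11 - (-24)*(6 - 3 - 27 + 54) = 11 - (-24)*30 = 11 - 8*(-90) = 11 + 720 = 731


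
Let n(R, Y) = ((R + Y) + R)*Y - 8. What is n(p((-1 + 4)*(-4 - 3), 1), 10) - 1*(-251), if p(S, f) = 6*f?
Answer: 463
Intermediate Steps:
n(R, Y) = -8 + Y*(Y + 2*R) (n(R, Y) = (Y + 2*R)*Y - 8 = Y*(Y + 2*R) - 8 = -8 + Y*(Y + 2*R))
n(p((-1 + 4)*(-4 - 3), 1), 10) - 1*(-251) = (-8 + 10**2 + 2*(6*1)*10) - 1*(-251) = (-8 + 100 + 2*6*10) + 251 = (-8 + 100 + 120) + 251 = 212 + 251 = 463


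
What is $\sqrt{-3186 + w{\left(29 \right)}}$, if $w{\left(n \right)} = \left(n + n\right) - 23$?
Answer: $i \sqrt{3151} \approx 56.134 i$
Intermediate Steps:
$w{\left(n \right)} = -23 + 2 n$ ($w{\left(n \right)} = 2 n - 23 = -23 + 2 n$)
$\sqrt{-3186 + w{\left(29 \right)}} = \sqrt{-3186 + \left(-23 + 2 \cdot 29\right)} = \sqrt{-3186 + \left(-23 + 58\right)} = \sqrt{-3186 + 35} = \sqrt{-3151} = i \sqrt{3151}$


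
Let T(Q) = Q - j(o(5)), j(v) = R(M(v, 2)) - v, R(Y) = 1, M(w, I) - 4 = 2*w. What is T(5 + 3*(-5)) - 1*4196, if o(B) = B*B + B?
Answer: -4177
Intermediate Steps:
M(w, I) = 4 + 2*w
o(B) = B + B**2 (o(B) = B**2 + B = B + B**2)
j(v) = 1 - v
T(Q) = 29 + Q (T(Q) = Q - (1 - 5*(1 + 5)) = Q - (1 - 5*6) = Q - (1 - 1*30) = Q - (1 - 30) = Q - 1*(-29) = Q + 29 = 29 + Q)
T(5 + 3*(-5)) - 1*4196 = (29 + (5 + 3*(-5))) - 1*4196 = (29 + (5 - 15)) - 4196 = (29 - 10) - 4196 = 19 - 4196 = -4177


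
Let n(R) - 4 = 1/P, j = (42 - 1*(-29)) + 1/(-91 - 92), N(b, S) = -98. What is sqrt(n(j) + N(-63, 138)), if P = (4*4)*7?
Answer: 11*I*sqrt(609)/28 ≈ 9.6949*I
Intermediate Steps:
P = 112 (P = 16*7 = 112)
j = 12992/183 (j = (42 + 29) + 1/(-183) = 71 - 1/183 = 12992/183 ≈ 70.995)
n(R) = 449/112 (n(R) = 4 + 1/112 = 449/112)
sqrt(n(j) + N(-63, 138)) = sqrt(449/112 - 98) = sqrt(-10527/112) = 11*I*sqrt(609)/28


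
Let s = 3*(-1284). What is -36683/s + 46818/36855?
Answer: 18917221/1752660 ≈ 10.793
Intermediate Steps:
s = -3852
-36683/s + 46818/36855 = -36683/(-3852) + 46818/36855 = -36683*(-1/3852) + 46818*(1/36855) = 36683/3852 + 578/455 = 18917221/1752660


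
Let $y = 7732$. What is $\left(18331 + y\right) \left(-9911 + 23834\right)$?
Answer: $362875149$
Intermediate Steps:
$\left(18331 + y\right) \left(-9911 + 23834\right) = \left(18331 + 7732\right) \left(-9911 + 23834\right) = 26063 \cdot 13923 = 362875149$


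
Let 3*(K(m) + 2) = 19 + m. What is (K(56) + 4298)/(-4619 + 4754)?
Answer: 4321/135 ≈ 32.007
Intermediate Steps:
K(m) = 13/3 + m/3 (K(m) = -2 + (19 + m)/3 = -2 + (19/3 + m/3) = 13/3 + m/3)
(K(56) + 4298)/(-4619 + 4754) = ((13/3 + (1/3)*56) + 4298)/(-4619 + 4754) = ((13/3 + 56/3) + 4298)/135 = (23 + 4298)*(1/135) = 4321*(1/135) = 4321/135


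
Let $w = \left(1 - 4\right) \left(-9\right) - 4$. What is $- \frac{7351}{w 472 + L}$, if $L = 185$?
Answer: $- \frac{7351}{11041} \approx -0.66579$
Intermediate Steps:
$w = 23$ ($w = \left(-3\right) \left(-9\right) - 4 = 27 - 4 = 23$)
$- \frac{7351}{w 472 + L} = - \frac{7351}{23 \cdot 472 + 185} = - \frac{7351}{10856 + 185} = - \frac{7351}{11041}$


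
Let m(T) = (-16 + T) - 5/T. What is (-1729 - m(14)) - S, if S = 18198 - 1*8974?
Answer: -153309/14 ≈ -10951.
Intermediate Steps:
S = 9224 (S = 18198 - 8974 = 9224)
m(T) = -16 + T - 5/T
(-1729 - m(14)) - S = (-1729 - (-16 + 14 - 5/14)) - 1*9224 = (-1729 - (-16 + 14 - 5*1/14)) - 9224 = (-1729 - (-16 + 14 - 5/14)) - 9224 = (-1729 - 1*(-33/14)) - 9224 = (-1729 + 33/14) - 9224 = -24173/14 - 9224 = -153309/14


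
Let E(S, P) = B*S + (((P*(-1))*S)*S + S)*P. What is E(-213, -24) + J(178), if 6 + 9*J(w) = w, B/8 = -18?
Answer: -234870668/9 ≈ -2.6097e+7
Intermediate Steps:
B = -144 (B = 8*(-18) = -144)
J(w) = -⅔ + w/9
E(S, P) = -144*S + P*(S - P*S²) (E(S, P) = -144*S + (((P*(-1))*S)*S + S)*P = -144*S + (((-P)*S)*S + S)*P = -144*S + ((-P*S)*S + S)*P = -144*S + (-P*S² + S)*P = -144*S + (S - P*S²)*P = -144*S + P*(S - P*S²))
E(-213, -24) + J(178) = -213*(-144 - 24 - 1*(-213)*(-24)²) + (-⅔ + (⅑)*178) = -213*(-144 - 24 - 1*(-213)*576) + (-⅔ + 178/9) = -213*(-144 - 24 + 122688) + 172/9 = -213*122520 + 172/9 = -26096760 + 172/9 = -234870668/9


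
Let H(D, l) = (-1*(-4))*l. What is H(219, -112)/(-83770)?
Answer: 224/41885 ≈ 0.0053480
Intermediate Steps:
H(D, l) = 4*l
H(219, -112)/(-83770) = (4*(-112))/(-83770) = -448*(-1/83770) = 224/41885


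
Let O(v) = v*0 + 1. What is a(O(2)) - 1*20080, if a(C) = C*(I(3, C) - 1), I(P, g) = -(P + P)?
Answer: -20087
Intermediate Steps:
I(P, g) = -2*P
O(v) = 1 (O(v) = 0 + 1 = 1)
a(C) = -7*C (a(C) = C*(-2*3 - 1) = C*(-6 - 1) = C*(-7) = -7*C)
a(O(2)) - 1*20080 = -7*1 - 1*20080 = -7 - 20080 = -20087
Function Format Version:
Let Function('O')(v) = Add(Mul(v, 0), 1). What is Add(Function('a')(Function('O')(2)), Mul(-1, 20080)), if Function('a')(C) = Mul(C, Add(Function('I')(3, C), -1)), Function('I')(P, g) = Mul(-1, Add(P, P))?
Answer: -20087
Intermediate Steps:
Function('I')(P, g) = Mul(-2, P) (Function('I')(P, g) = Mul(-1, Mul(2, P)) = Mul(-2, P))
Function('O')(v) = 1 (Function('O')(v) = Add(0, 1) = 1)
Function('a')(C) = Mul(-7, C) (Function('a')(C) = Mul(C, Add(Mul(-2, 3), -1)) = Mul(C, Add(-6, -1)) = Mul(C, -7) = Mul(-7, C))
Add(Function('a')(Function('O')(2)), Mul(-1, 20080)) = Add(Mul(-7, 1), Mul(-1, 20080)) = Add(-7, -20080) = -20087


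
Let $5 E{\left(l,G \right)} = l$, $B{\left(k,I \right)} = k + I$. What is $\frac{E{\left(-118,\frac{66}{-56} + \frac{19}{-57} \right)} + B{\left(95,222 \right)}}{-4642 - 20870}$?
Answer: $- \frac{489}{42520} \approx -0.0115$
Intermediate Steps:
$B{\left(k,I \right)} = I + k$
$E{\left(l,G \right)} = \frac{l}{5}$
$\frac{E{\left(-118,\frac{66}{-56} + \frac{19}{-57} \right)} + B{\left(95,222 \right)}}{-4642 - 20870} = \frac{\frac{1}{5} \left(-118\right) + \left(222 + 95\right)}{-4642 - 20870} = \frac{- \frac{118}{5} + 317}{-25512} = \frac{1467}{5} \left(- \frac{1}{25512}\right) = - \frac{489}{42520}$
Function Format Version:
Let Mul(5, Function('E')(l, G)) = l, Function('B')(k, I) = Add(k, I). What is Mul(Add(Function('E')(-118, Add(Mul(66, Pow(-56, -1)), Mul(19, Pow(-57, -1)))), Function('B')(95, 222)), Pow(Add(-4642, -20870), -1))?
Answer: Rational(-489, 42520) ≈ -0.011500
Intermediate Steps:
Function('B')(k, I) = Add(I, k)
Function('E')(l, G) = Mul(Rational(1, 5), l)
Mul(Add(Function('E')(-118, Add(Mul(66, Pow(-56, -1)), Mul(19, Pow(-57, -1)))), Function('B')(95, 222)), Pow(Add(-4642, -20870), -1)) = Mul(Add(Mul(Rational(1, 5), -118), Add(222, 95)), Pow(Add(-4642, -20870), -1)) = Mul(Add(Rational(-118, 5), 317), Pow(-25512, -1)) = Mul(Rational(1467, 5), Rational(-1, 25512)) = Rational(-489, 42520)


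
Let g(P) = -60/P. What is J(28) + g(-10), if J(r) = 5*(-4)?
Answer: -14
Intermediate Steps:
J(r) = -20
J(28) + g(-10) = -20 - 60/(-10) = -20 - 60*(-⅒) = -20 + 6 = -14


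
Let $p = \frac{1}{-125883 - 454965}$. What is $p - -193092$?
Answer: $\frac{112157102015}{580848} \approx 1.9309 \cdot 10^{5}$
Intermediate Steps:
$p = - \frac{1}{580848}$ ($p = \frac{1}{-580848} = - \frac{1}{580848} \approx -1.7216 \cdot 10^{-6}$)
$p - -193092 = - \frac{1}{580848} - -193092 = - \frac{1}{580848} + 193092 = \frac{112157102015}{580848}$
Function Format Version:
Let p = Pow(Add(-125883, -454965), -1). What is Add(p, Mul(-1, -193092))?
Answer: Rational(112157102015, 580848) ≈ 1.9309e+5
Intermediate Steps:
p = Rational(-1, 580848) (p = Pow(-580848, -1) = Rational(-1, 580848) ≈ -1.7216e-6)
Add(p, Mul(-1, -193092)) = Add(Rational(-1, 580848), Mul(-1, -193092)) = Add(Rational(-1, 580848), 193092) = Rational(112157102015, 580848)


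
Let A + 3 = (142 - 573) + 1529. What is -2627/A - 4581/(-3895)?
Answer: -1043194/853005 ≈ -1.2230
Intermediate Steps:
A = 1095 (A = -3 + ((142 - 573) + 1529) = -3 + (-431 + 1529) = -3 + 1098 = 1095)
-2627/A - 4581/(-3895) = -2627/1095 - 4581/(-3895) = -2627*1/1095 - 4581*(-1/3895) = -2627/1095 + 4581/3895 = -1043194/853005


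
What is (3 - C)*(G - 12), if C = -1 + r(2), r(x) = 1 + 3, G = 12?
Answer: 0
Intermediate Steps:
r(x) = 4
C = 3 (C = -1 + 4 = 3)
(3 - C)*(G - 12) = (3 - 1*3)*(12 - 12) = (3 - 3)*0 = 0*0 = 0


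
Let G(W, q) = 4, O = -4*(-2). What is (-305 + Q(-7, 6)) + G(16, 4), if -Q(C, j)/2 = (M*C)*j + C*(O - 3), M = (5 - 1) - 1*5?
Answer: -315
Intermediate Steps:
O = 8
M = -1 (M = 4 - 5 = -1)
Q(C, j) = -10*C + 2*C*j (Q(C, j) = -2*((-C)*j + C*(8 - 3)) = -2*(-C*j + C*5) = -2*(-C*j + 5*C) = -2*(5*C - C*j) = -10*C + 2*C*j)
(-305 + Q(-7, 6)) + G(16, 4) = (-305 + 2*(-7)*(-5 + 6)) + 4 = (-305 + 2*(-7)*1) + 4 = (-305 - 14) + 4 = -319 + 4 = -315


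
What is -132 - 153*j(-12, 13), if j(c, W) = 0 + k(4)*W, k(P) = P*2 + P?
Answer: -24000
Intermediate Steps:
k(P) = 3*P (k(P) = 2*P + P = 3*P)
j(c, W) = 12*W (j(c, W) = 0 + (3*4)*W = 0 + 12*W = 12*W)
-132 - 153*j(-12, 13) = -132 - 1836*13 = -132 - 153*156 = -132 - 23868 = -24000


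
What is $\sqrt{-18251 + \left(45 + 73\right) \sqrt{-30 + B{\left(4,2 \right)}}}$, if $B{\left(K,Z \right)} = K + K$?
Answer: $\sqrt{-18251 + 118 i \sqrt{22}} \approx 2.048 + 135.11 i$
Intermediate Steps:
$B{\left(K,Z \right)} = 2 K$
$\sqrt{-18251 + \left(45 + 73\right) \sqrt{-30 + B{\left(4,2 \right)}}} = \sqrt{-18251 + \left(45 + 73\right) \sqrt{-30 + 2 \cdot 4}} = \sqrt{-18251 + 118 \sqrt{-30 + 8}} = \sqrt{-18251 + 118 \sqrt{-22}} = \sqrt{-18251 + 118 i \sqrt{22}}$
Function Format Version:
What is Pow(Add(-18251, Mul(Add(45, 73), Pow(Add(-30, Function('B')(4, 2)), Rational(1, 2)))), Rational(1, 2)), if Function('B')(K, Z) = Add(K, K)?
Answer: Pow(Add(-18251, Mul(118, I, Pow(22, Rational(1, 2)))), Rational(1, 2)) ≈ Add(2.048, Mul(135.11, I))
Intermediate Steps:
Function('B')(K, Z) = Mul(2, K)
Pow(Add(-18251, Mul(Add(45, 73), Pow(Add(-30, Function('B')(4, 2)), Rational(1, 2)))), Rational(1, 2)) = Pow(Add(-18251, Mul(Add(45, 73), Pow(Add(-30, Mul(2, 4)), Rational(1, 2)))), Rational(1, 2)) = Pow(Add(-18251, Mul(118, Pow(Add(-30, 8), Rational(1, 2)))), Rational(1, 2)) = Pow(Add(-18251, Mul(118, Pow(-22, Rational(1, 2)))), Rational(1, 2)) = Pow(Add(-18251, Mul(118, Mul(I, Pow(22, Rational(1, 2))))), Rational(1, 2)) = Pow(Add(-18251, Mul(118, I, Pow(22, Rational(1, 2)))), Rational(1, 2))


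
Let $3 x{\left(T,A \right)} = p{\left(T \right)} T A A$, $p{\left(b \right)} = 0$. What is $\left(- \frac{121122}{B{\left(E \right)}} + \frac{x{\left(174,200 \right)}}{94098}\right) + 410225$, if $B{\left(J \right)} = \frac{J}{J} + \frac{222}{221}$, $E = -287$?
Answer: $\frac{154961713}{443} \approx 3.498 \cdot 10^{5}$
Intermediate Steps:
$B{\left(J \right)} = \frac{443}{221}$ ($B{\left(J \right)} = 1 + 222 \cdot \frac{1}{221} = 1 + \frac{222}{221} = \frac{443}{221}$)
$x{\left(T,A \right)} = 0$ ($x{\left(T,A \right)} = \frac{0 T A A}{3} = \frac{0 A T A}{3} = \frac{0 A}{3} = \frac{1}{3} \cdot 0 = 0$)
$\left(- \frac{121122}{B{\left(E \right)}} + \frac{x{\left(174,200 \right)}}{94098}\right) + 410225 = \left(- \frac{121122}{\frac{443}{221}} + \frac{0}{94098}\right) + 410225 = \left(\left(-121122\right) \frac{221}{443} + 0 \cdot \frac{1}{94098}\right) + 410225 = \left(- \frac{26767962}{443} + 0\right) + 410225 = - \frac{26767962}{443} + 410225 = \frac{154961713}{443}$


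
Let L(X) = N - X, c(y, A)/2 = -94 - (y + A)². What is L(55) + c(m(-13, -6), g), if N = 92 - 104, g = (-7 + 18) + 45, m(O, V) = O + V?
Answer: -2993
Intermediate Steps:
g = 56 (g = 11 + 45 = 56)
c(y, A) = -188 - 2*(A + y)² (c(y, A) = 2*(-94 - (y + A)²) = 2*(-94 - (A + y)²) = -188 - 2*(A + y)²)
N = -12
L(X) = -12 - X
L(55) + c(m(-13, -6), g) = (-12 - 1*55) + (-188 - 2*(56 + (-13 - 6))²) = (-12 - 55) + (-188 - 2*(56 - 19)²) = -67 + (-188 - 2*37²) = -67 + (-188 - 2*1369) = -67 + (-188 - 2738) = -67 - 2926 = -2993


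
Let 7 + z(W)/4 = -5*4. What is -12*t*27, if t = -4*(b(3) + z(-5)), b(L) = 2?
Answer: -137376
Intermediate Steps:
z(W) = -108 (z(W) = -28 + 4*(-5*4) = -28 + 4*(-20) = -28 - 80 = -108)
t = 424 (t = -4*(2 - 108) = -4*(-106) = 424)
-12*t*27 = -12*424*27 = -5088*27 = -137376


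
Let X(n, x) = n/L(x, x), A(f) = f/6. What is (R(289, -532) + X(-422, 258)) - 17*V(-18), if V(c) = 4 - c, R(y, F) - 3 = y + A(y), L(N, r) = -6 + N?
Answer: -2237/63 ≈ -35.508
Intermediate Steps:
A(f) = f/6 (A(f) = f*(1/6) = f/6)
R(y, F) = 3 + 7*y/6 (R(y, F) = 3 + (y + y/6) = 3 + 7*y/6)
X(n, x) = n/(-6 + x)
(R(289, -532) + X(-422, 258)) - 17*V(-18) = ((3 + (7/6)*289) - 422/(-6 + 258)) - 17*(4 - 1*(-18)) = ((3 + 2023/6) - 422/252) - 17*(4 + 18) = (2041/6 - 422*1/252) - 17*22 = (2041/6 - 211/126) - 374 = 21325/63 - 374 = -2237/63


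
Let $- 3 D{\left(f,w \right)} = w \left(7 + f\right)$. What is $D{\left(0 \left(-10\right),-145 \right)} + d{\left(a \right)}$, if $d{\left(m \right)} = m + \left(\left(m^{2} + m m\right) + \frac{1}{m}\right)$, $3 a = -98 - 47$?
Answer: $\frac{6475673}{1305} \approx 4962.2$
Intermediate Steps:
$D{\left(f,w \right)} = - \frac{w \left(7 + f\right)}{3}$
$a = - \frac{145}{3}$ ($a = \frac{-98 - 47}{3} = \frac{1}{3} \left(-145\right) = - \frac{145}{3} \approx -48.333$)
$d{\left(m \right)} = m + \frac{1}{m} + 2 m^{2}$ ($d{\left(m \right)} = m + \left(\left(m^{2} + m^{2}\right) + \frac{1}{m}\right) = m + \left(2 m^{2} + \frac{1}{m}\right) = m + \left(\frac{1}{m} + 2 m^{2}\right) = m + \frac{1}{m} + 2 m^{2}$)
$D{\left(0 \left(-10\right),-145 \right)} + d{\left(a \right)} = \left(- \frac{1}{3}\right) \left(-145\right) \left(7 + 0 \left(-10\right)\right) + \left(- \frac{145}{3} + \frac{1}{- \frac{145}{3}} + 2 \left(- \frac{145}{3}\right)^{2}\right) = \left(- \frac{1}{3}\right) \left(-145\right) \left(7 + 0\right) - - \frac{6034148}{1305} = \left(- \frac{1}{3}\right) \left(-145\right) 7 - - \frac{6034148}{1305} = \frac{1015}{3} + \frac{6034148}{1305} = \frac{6475673}{1305}$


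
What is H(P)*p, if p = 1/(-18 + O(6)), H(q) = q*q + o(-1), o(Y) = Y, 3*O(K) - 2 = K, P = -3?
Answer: -12/23 ≈ -0.52174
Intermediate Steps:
O(K) = ⅔ + K/3
H(q) = -1 + q² (H(q) = q*q - 1 = q² - 1 = -1 + q²)
p = -3/46 (p = 1/(-18 + (⅔ + (⅓)*6)) = 1/(-18 + (⅔ + 2)) = 1/(-18 + 8/3) = 1/(-46/3) = -3/46 ≈ -0.065217)
H(P)*p = (-1 + (-3)²)*(-3/46) = (-1 + 9)*(-3/46) = 8*(-3/46) = -12/23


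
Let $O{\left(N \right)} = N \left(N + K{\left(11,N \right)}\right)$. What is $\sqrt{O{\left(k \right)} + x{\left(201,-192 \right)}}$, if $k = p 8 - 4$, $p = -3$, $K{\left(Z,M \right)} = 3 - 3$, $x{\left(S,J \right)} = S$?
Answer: $\sqrt{985} \approx 31.385$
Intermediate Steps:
$K{\left(Z,M \right)} = 0$
$k = -28$ ($k = \left(-3\right) 8 - 4 = -24 - 4 = -28$)
$O{\left(N \right)} = N^{2}$ ($O{\left(N \right)} = N \left(N + 0\right) = N N = N^{2}$)
$\sqrt{O{\left(k \right)} + x{\left(201,-192 \right)}} = \sqrt{\left(-28\right)^{2} + 201} = \sqrt{784 + 201} = \sqrt{985}$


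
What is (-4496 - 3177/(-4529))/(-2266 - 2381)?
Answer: 20359207/21046263 ≈ 0.96735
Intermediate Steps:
(-4496 - 3177/(-4529))/(-2266 - 2381) = (-4496 - 3177*(-1/4529))/(-4647) = (-4496 + 3177/4529)*(-1/4647) = -20359207/4529*(-1/4647) = 20359207/21046263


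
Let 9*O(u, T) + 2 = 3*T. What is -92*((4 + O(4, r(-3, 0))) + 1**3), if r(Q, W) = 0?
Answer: -3956/9 ≈ -439.56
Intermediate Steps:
O(u, T) = -2/9 + T/3 (O(u, T) = -2/9 + (3*T)/9 = -2/9 + T/3)
-92*((4 + O(4, r(-3, 0))) + 1**3) = -92*((4 + (-2/9 + (1/3)*0)) + 1**3) = -92*((4 + (-2/9 + 0)) + 1) = -92*((4 - 2/9) + 1) = -92*(34/9 + 1) = -92*43/9 = -3956/9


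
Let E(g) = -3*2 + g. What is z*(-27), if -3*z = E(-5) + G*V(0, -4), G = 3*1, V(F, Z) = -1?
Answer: -126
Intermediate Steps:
G = 3
E(g) = -6 + g
z = 14/3 (z = -((-6 - 5) + 3*(-1))/3 = -(-11 - 3)/3 = -⅓*(-14) = 14/3 ≈ 4.6667)
z*(-27) = (14/3)*(-27) = -126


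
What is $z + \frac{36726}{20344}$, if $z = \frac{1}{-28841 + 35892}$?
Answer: $\frac{129487685}{71722772} \approx 1.8054$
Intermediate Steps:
$z = \frac{1}{7051} \approx 0.00014182$
$z + \frac{36726}{20344} = \frac{1}{7051} + \frac{36726}{20344} = \frac{1}{7051} + 36726 \cdot \frac{1}{20344} = \frac{1}{7051} + \frac{18363}{10172} = \frac{129487685}{71722772}$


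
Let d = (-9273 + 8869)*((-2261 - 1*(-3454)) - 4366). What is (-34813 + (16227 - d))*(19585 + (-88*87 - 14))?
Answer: -15495195370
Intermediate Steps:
d = 1281892 (d = -404*((-2261 + 3454) - 4366) = -404*(1193 - 4366) = -404*(-3173) = 1281892)
(-34813 + (16227 - d))*(19585 + (-88*87 - 14)) = (-34813 + (16227 - 1*1281892))*(19585 + (-88*87 - 14)) = (-34813 + (16227 - 1281892))*(19585 + (-7656 - 14)) = (-34813 - 1265665)*(19585 - 7670) = -1300478*11915 = -15495195370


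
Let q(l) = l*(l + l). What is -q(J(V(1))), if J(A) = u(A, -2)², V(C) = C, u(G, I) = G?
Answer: -2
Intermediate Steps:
J(A) = A²
q(l) = 2*l² (q(l) = l*(2*l) = 2*l²)
-q(J(V(1))) = -2*(1²)² = -2*1² = -2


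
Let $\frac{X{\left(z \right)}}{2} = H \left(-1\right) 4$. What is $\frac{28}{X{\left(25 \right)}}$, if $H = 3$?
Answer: $- \frac{7}{6} \approx -1.1667$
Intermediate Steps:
$X{\left(z \right)} = -24$ ($X{\left(z \right)} = 2 \cdot 3 \left(-1\right) 4 = 2 \left(\left(-3\right) 4\right) = 2 \left(-12\right) = -24$)
$\frac{28}{X{\left(25 \right)}} = \frac{28}{-24} = 28 \left(- \frac{1}{24}\right) = - \frac{7}{6}$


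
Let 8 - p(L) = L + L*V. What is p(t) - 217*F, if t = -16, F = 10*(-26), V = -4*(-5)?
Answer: 56764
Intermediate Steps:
V = 20
F = -260
p(L) = 8 - 21*L (p(L) = 8 - (L + L*20) = 8 - (L + 20*L) = 8 - 21*L)
p(t) - 217*F = (8 - 21*(-16)) - 217*(-260) = (8 + 336) + 56420 = 344 + 56420 = 56764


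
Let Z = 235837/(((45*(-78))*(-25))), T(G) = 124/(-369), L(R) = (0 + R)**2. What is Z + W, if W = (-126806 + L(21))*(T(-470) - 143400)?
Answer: 65194048717704317/3597750 ≈ 1.8121e+10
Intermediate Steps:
L(R) = R**2
T(G) = -124/369 (T(G) = 124*(-1/369) = -124/369)
Z = 235837/87750 (Z = 235837/((-3510*(-25))) = 235837/87750 ≈ 2.6876)
W = 6686569098260/369 (W = (-126806 + 21**2)*(-124/369 - 143400) = (-126806 + 441)*(-52914724/369) = -126365*(-52914724/369) = 6686569098260/369 ≈ 1.8121e+10)
Z + W = 235837/87750 + 6686569098260/369 = 65194048717704317/3597750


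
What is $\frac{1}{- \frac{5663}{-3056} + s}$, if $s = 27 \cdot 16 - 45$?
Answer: $\frac{3056}{1188335} \approx 0.0025717$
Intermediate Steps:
$s = 387$ ($s = 432 - 45 = 387$)
$\frac{1}{- \frac{5663}{-3056} + s} = \frac{1}{- \frac{5663}{-3056} + 387} = \frac{1}{\left(-5663\right) \left(- \frac{1}{3056}\right) + 387} = \frac{1}{\frac{5663}{3056} + 387} = \frac{1}{\frac{1188335}{3056}} = \frac{3056}{1188335}$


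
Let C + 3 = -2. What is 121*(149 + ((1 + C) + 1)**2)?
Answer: 19118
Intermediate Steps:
C = -5 (C = -3 - 2 = -5)
121*(149 + ((1 + C) + 1)**2) = 121*(149 + ((1 - 5) + 1)**2) = 121*(149 + (-4 + 1)**2) = 121*(149 + (-3)**2) = 121*(149 + 9) = 121*158 = 19118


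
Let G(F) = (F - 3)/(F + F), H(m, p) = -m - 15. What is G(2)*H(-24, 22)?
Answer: -9/4 ≈ -2.2500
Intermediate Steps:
H(m, p) = -15 - m
G(F) = (-3 + F)/(2*F) (G(F) = (-3 + F)/((2*F)) = (-3 + F)*(1/(2*F)) = (-3 + F)/(2*F))
G(2)*H(-24, 22) = ((½)*(-3 + 2)/2)*(-15 - 1*(-24)) = ((½)*(½)*(-1))*(-15 + 24) = -¼*9 = -9/4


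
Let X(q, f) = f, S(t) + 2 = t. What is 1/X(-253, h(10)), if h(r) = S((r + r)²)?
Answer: 1/398 ≈ 0.0025126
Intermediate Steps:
S(t) = -2 + t
h(r) = -2 + 4*r² (h(r) = -2 + (r + r)² = -2 + (2*r)² = -2 + 4*r²)
1/X(-253, h(10)) = 1/(-2 + 4*10²) = 1/(-2 + 4*100) = 1/(-2 + 400) = 1/398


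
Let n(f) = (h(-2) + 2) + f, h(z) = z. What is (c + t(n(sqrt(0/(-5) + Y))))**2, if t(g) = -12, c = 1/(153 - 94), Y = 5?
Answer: 499849/3481 ≈ 143.59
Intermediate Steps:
c = 1/59 ≈ 0.016949
n(f) = f (n(f) = (-2 + 2) + f = 0 + f = f)
(c + t(n(sqrt(0/(-5) + Y))))**2 = (1/59 - 12)**2 = (-707/59)**2 = 499849/3481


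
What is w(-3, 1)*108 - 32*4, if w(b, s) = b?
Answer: -452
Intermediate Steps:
w(-3, 1)*108 - 32*4 = -3*108 - 32*4 = -324 - 128 = -452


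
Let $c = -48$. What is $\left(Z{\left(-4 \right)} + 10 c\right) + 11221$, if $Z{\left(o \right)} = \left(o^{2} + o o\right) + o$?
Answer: $10769$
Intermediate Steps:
$Z{\left(o \right)} = o + 2 o^{2}$ ($Z{\left(o \right)} = \left(o^{2} + o^{2}\right) + o = 2 o^{2} + o = o + 2 o^{2}$)
$\left(Z{\left(-4 \right)} + 10 c\right) + 11221 = \left(- 4 \left(1 + 2 \left(-4\right)\right) + 10 \left(-48\right)\right) + 11221 = \left(- 4 \left(1 - 8\right) - 480\right) + 11221 = \left(\left(-4\right) \left(-7\right) - 480\right) + 11221 = \left(28 - 480\right) + 11221 = -452 + 11221 = 10769$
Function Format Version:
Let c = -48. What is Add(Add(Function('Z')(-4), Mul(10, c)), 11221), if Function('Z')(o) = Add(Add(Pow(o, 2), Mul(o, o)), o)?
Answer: 10769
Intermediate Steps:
Function('Z')(o) = Add(o, Mul(2, Pow(o, 2))) (Function('Z')(o) = Add(Add(Pow(o, 2), Pow(o, 2)), o) = Add(Mul(2, Pow(o, 2)), o) = Add(o, Mul(2, Pow(o, 2))))
Add(Add(Function('Z')(-4), Mul(10, c)), 11221) = Add(Add(Mul(-4, Add(1, Mul(2, -4))), Mul(10, -48)), 11221) = Add(Add(Mul(-4, Add(1, -8)), -480), 11221) = Add(Add(Mul(-4, -7), -480), 11221) = Add(Add(28, -480), 11221) = Add(-452, 11221) = 10769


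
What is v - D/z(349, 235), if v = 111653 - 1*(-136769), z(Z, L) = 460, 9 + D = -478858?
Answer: 114752987/460 ≈ 2.4946e+5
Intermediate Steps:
D = -478867 (D = -9 - 478858 = -478867)
v = 248422 (v = 111653 + 136769 = 248422)
v - D/z(349, 235) = 248422 - (-478867)/460 = 248422 - 1*(-478867/460) = 248422 + 478867/460 = 114752987/460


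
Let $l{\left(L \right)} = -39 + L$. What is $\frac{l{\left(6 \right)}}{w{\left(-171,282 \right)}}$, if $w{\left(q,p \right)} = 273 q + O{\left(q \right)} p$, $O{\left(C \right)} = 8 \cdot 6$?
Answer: $\frac{11}{11049} \approx 0.00099557$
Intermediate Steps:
$O{\left(C \right)} = 48$
$w{\left(q,p \right)} = 48 p + 273 q$ ($w{\left(q,p \right)} = 273 q + 48 p = 48 p + 273 q$)
$\frac{l{\left(6 \right)}}{w{\left(-171,282 \right)}} = \frac{-39 + 6}{48 \cdot 282 + 273 \left(-171\right)} = - \frac{33}{13536 - 46683} = - \frac{33}{-33147} = \left(-33\right) \left(- \frac{1}{33147}\right) = \frac{11}{11049}$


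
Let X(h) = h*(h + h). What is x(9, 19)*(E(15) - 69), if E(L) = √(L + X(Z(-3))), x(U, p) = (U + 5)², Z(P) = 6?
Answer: -13524 + 196*√87 ≈ -11696.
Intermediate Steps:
x(U, p) = (5 + U)²
X(h) = 2*h² (X(h) = h*(2*h) = 2*h²)
E(L) = √(72 + L) (E(L) = √(L + 2*6²) = √(L + 2*36) = √(L + 72) = √(72 + L))
x(9, 19)*(E(15) - 69) = (5 + 9)²*(√(72 + 15) - 69) = 14²*(√87 - 69) = 196*(-69 + √87) = -13524 + 196*√87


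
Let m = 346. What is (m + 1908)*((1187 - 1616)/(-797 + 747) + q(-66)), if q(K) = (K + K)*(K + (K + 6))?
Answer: 937696683/25 ≈ 3.7508e+7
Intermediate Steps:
q(K) = 2*K*(6 + 2*K) (q(K) = (2*K)*(K + (6 + K)) = (2*K)*(6 + 2*K) = 2*K*(6 + 2*K))
(m + 1908)*((1187 - 1616)/(-797 + 747) + q(-66)) = (346 + 1908)*((1187 - 1616)/(-797 + 747) + 4*(-66)*(3 - 66)) = 2254*(-429/(-50) + 4*(-66)*(-63)) = 2254*(-429*(-1/50) + 16632) = 2254*(429/50 + 16632) = 2254*(832029/50) = 937696683/25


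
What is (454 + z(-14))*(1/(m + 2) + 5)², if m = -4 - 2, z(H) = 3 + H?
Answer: 159923/16 ≈ 9995.2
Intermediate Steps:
m = -6
(454 + z(-14))*(1/(m + 2) + 5)² = (454 + (3 - 14))*(1/(-6 + 2) + 5)² = (454 - 11)*(1/(-4) + 5)² = 443*(-¼ + 5)² = 443*(19/4)² = 443*(361/16) = 159923/16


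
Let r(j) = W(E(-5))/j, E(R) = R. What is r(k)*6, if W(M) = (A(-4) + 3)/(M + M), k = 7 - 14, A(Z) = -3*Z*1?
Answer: 9/7 ≈ 1.2857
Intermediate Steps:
A(Z) = -3*Z
k = -7
W(M) = 15/(2*M) (W(M) = (-3*(-4) + 3)/(M + M) = (12 + 3)/((2*M)) = 15*(1/(2*M)) = 15/(2*M))
r(j) = -3/(2*j) (r(j) = ((15/2)/(-5))/j = ((15/2)*(-1/5))/j = -3/(2*j))
r(k)*6 = -3/2/(-7)*6 = -3/2*(-1/7)*6 = (3/14)*6 = 9/7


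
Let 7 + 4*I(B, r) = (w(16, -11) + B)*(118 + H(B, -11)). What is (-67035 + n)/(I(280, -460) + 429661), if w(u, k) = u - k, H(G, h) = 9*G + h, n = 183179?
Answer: 232288/1262563 ≈ 0.18398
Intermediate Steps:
H(G, h) = h + 9*G
I(B, r) = -7/4 + (27 + B)*(107 + 9*B)/4 (I(B, r) = -7/4 + (((16 - 1*(-11)) + B)*(118 + (-11 + 9*B)))/4 = -7/4 + (((16 + 11) + B)*(107 + 9*B))/4 = -7/4 + ((27 + B)*(107 + 9*B))/4 = -7/4 + (27 + B)*(107 + 9*B)/4)
(-67035 + n)/(I(280, -460) + 429661) = (-67035 + 183179)/((1441/2 + (9/4)*280**2 + (175/2)*280) + 429661) = 116144/((1441/2 + (9/4)*78400 + 24500) + 429661) = 116144/((1441/2 + 176400 + 24500) + 429661) = 116144/(403241/2 + 429661) = 116144/(1262563/2) = 116144*(2/1262563) = 232288/1262563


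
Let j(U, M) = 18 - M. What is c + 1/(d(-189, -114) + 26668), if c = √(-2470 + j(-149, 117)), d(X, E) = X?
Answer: 1/26479 + I*√2569 ≈ 3.7766e-5 + 50.685*I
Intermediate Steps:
c = I*√2569 (c = √(-2470 + (18 - 1*117)) = √(-2470 + (18 - 117)) = √(-2470 - 99) = √(-2569) = I*√2569 ≈ 50.685*I)
c + 1/(d(-189, -114) + 26668) = I*√2569 + 1/(-189 + 26668) = I*√2569 + 1/26479 = 1/26479 + I*√2569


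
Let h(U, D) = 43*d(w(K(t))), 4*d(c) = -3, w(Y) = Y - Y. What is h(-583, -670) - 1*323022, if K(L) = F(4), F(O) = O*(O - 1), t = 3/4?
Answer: -1292217/4 ≈ -3.2305e+5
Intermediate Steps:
t = ¾ (t = 3*(¼) = ¾ ≈ 0.75000)
F(O) = O*(-1 + O)
K(L) = 12 (K(L) = 4*(-1 + 4) = 4*3 = 12)
w(Y) = 0
d(c) = -¾ (d(c) = (¼)*(-3) = -¾)
h(U, D) = -129/4 (h(U, D) = 43*(-¾) = -129/4)
h(-583, -670) - 1*323022 = -129/4 - 1*323022 = -129/4 - 323022 = -1292217/4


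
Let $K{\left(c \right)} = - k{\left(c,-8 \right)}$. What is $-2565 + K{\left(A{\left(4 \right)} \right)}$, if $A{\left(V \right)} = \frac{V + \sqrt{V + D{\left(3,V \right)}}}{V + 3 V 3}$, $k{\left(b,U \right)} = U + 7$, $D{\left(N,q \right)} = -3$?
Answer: $-2564$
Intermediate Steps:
$k{\left(b,U \right)} = 7 + U$
$A{\left(V \right)} = \frac{V + \sqrt{-3 + V}}{10 V}$ ($A{\left(V \right)} = \frac{V + \sqrt{V - 3}}{V + 3 V 3} = \frac{V + \sqrt{-3 + V}}{V + 9 V} = \frac{V + \sqrt{-3 + V}}{10 V}$)
$K{\left(c \right)} = 1$ ($K{\left(c \right)} = - (7 - 8) = \left(-1\right) \left(-1\right) = 1$)
$-2565 + K{\left(A{\left(4 \right)} \right)} = -2565 + 1 = -2564$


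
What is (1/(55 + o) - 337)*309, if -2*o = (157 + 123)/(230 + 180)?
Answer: -77783128/747 ≈ -1.0413e+5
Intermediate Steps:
o = -14/41 (o = -(157 + 123)/(2*(230 + 180)) = -140/410 = -½*28/41 = -14/41 ≈ -0.34146)
(1/(55 + o) - 337)*309 = (1/(55 - 14/41) - 337)*309 = (1/(2241/41) - 337)*309 = (41/2241 - 337)*309 = -755176/2241*309 = -77783128/747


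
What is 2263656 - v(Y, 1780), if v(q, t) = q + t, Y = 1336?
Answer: 2260540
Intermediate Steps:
2263656 - v(Y, 1780) = 2263656 - (1336 + 1780) = 2263656 - 1*3116 = 2263656 - 3116 = 2260540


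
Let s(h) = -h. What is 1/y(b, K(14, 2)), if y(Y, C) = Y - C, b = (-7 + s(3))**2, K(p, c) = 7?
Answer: 1/93 ≈ 0.010753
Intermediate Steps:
b = 100 (b = (-7 - 1*3)**2 = (-7 - 3)**2 = (-10)**2 = 100)
1/y(b, K(14, 2)) = 1/(100 - 1*7) = 1/(100 - 7) = 1/93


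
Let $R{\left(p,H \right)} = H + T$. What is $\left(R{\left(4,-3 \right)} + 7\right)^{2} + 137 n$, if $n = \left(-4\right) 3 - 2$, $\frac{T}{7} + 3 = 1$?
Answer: $-1818$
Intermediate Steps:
$T = -14$ ($T = -21 + 7 \cdot 1 = -21 + 7 = -14$)
$R{\left(p,H \right)} = -14 + H$ ($R{\left(p,H \right)} = H - 14 = -14 + H$)
$n = -14$ ($n = -12 - 2 = -14$)
$\left(R{\left(4,-3 \right)} + 7\right)^{2} + 137 n = \left(\left(-14 - 3\right) + 7\right)^{2} + 137 \left(-14\right) = \left(-17 + 7\right)^{2} - 1918 = \left(-10\right)^{2} - 1918 = 100 - 1918 = -1818$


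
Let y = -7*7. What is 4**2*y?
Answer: -784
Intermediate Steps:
y = -49
4**2*y = 4**2*(-49) = 16*(-49) = -784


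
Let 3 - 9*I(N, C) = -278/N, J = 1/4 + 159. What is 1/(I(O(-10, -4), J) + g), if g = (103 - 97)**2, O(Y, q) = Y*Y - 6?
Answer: 423/15508 ≈ 0.027276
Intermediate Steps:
O(Y, q) = -6 + Y**2 (O(Y, q) = Y**2 - 6 = -6 + Y**2)
g = 36 (g = 6**2 = 36)
J = 637/4 (J = 1/4 + 159 = 637/4 ≈ 159.25)
I(N, C) = 1/3 + 278/(9*N) (I(N, C) = 1/3 - (-278)/(9*N) = 1/3 + 278/(9*N))
1/(I(O(-10, -4), J) + g) = 1/((278 + 3*(-6 + (-10)**2))/(9*(-6 + (-10)**2)) + 36) = 1/((278 + 3*(-6 + 100))/(9*(-6 + 100)) + 36) = 1/((1/9)*(278 + 3*94)/94 + 36) = 1/((1/9)*(1/94)*(278 + 282) + 36) = 1/((1/9)*(1/94)*560 + 36) = 1/(280/423 + 36) = 1/(15508/423) = 423/15508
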